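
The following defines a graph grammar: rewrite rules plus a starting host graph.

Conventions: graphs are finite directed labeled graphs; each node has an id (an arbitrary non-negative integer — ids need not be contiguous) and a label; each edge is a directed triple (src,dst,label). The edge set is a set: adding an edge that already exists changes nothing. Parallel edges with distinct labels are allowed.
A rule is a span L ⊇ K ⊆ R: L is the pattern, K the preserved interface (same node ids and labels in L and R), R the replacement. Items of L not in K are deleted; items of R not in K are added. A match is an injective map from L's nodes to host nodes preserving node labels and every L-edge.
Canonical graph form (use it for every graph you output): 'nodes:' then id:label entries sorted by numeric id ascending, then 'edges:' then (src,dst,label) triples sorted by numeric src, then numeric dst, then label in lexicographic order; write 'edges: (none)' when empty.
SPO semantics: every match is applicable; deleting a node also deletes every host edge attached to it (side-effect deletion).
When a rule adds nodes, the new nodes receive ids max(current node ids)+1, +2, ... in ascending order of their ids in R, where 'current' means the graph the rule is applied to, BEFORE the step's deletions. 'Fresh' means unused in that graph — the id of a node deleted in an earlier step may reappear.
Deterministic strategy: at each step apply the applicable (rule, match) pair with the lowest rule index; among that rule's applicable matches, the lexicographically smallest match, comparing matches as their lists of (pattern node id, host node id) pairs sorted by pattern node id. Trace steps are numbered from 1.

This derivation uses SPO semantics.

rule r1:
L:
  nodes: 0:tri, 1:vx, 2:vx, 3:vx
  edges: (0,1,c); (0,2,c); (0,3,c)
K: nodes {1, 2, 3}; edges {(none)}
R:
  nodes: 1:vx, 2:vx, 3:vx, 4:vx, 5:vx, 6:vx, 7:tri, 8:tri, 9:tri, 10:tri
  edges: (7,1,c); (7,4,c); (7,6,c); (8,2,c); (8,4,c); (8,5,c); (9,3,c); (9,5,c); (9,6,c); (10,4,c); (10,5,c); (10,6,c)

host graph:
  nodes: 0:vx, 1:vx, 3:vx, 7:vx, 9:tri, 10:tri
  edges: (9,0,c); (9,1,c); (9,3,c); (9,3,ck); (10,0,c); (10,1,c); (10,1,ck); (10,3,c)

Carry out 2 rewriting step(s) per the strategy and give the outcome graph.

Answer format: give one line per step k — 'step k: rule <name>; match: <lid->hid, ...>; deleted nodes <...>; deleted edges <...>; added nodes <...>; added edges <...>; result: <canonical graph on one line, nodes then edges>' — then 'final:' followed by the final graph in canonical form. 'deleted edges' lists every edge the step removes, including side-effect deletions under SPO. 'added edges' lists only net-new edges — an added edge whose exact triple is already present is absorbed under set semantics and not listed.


step 1: rule r1; match: 0->9, 1->0, 2->1, 3->3; deleted nodes 9; deleted edges (9,0,c); (9,1,c); (9,3,c); (9,3,ck); added nodes 11, 12, 13, 14, 15, 16, 17; added edges (14,0,c); (14,11,c); (14,13,c); (15,1,c); (15,11,c); (15,12,c); (16,3,c); (16,12,c); (16,13,c); (17,11,c); (17,12,c); (17,13,c); result: nodes: 0:vx, 1:vx, 3:vx, 7:vx, 10:tri, 11:vx, 12:vx, 13:vx, 14:tri, 15:tri, 16:tri, 17:tri edges: (10,0,c); (10,1,c); (10,1,ck); (10,3,c); (14,0,c); (14,11,c); (14,13,c); (15,1,c); (15,11,c); (15,12,c); (16,3,c); (16,12,c); (16,13,c); (17,11,c); (17,12,c); (17,13,c)
step 2: rule r1; match: 0->10, 1->0, 2->1, 3->3; deleted nodes 10; deleted edges (10,0,c); (10,1,c); (10,1,ck); (10,3,c); added nodes 18, 19, 20, 21, 22, 23, 24; added edges (21,0,c); (21,18,c); (21,20,c); (22,1,c); (22,18,c); (22,19,c); (23,3,c); (23,19,c); (23,20,c); (24,18,c); (24,19,c); (24,20,c); result: nodes: 0:vx, 1:vx, 3:vx, 7:vx, 11:vx, 12:vx, 13:vx, 14:tri, 15:tri, 16:tri, 17:tri, 18:vx, 19:vx, 20:vx, 21:tri, 22:tri, 23:tri, 24:tri edges: (14,0,c); (14,11,c); (14,13,c); (15,1,c); (15,11,c); (15,12,c); (16,3,c); (16,12,c); (16,13,c); (17,11,c); (17,12,c); (17,13,c); (21,0,c); (21,18,c); (21,20,c); (22,1,c); (22,18,c); (22,19,c); (23,3,c); (23,19,c); (23,20,c); (24,18,c); (24,19,c); (24,20,c)
final:
nodes: 0:vx, 1:vx, 3:vx, 7:vx, 11:vx, 12:vx, 13:vx, 14:tri, 15:tri, 16:tri, 17:tri, 18:vx, 19:vx, 20:vx, 21:tri, 22:tri, 23:tri, 24:tri
edges: (14,0,c); (14,11,c); (14,13,c); (15,1,c); (15,11,c); (15,12,c); (16,3,c); (16,12,c); (16,13,c); (17,11,c); (17,12,c); (17,13,c); (21,0,c); (21,18,c); (21,20,c); (22,1,c); (22,18,c); (22,19,c); (23,3,c); (23,19,c); (23,20,c); (24,18,c); (24,19,c); (24,20,c)


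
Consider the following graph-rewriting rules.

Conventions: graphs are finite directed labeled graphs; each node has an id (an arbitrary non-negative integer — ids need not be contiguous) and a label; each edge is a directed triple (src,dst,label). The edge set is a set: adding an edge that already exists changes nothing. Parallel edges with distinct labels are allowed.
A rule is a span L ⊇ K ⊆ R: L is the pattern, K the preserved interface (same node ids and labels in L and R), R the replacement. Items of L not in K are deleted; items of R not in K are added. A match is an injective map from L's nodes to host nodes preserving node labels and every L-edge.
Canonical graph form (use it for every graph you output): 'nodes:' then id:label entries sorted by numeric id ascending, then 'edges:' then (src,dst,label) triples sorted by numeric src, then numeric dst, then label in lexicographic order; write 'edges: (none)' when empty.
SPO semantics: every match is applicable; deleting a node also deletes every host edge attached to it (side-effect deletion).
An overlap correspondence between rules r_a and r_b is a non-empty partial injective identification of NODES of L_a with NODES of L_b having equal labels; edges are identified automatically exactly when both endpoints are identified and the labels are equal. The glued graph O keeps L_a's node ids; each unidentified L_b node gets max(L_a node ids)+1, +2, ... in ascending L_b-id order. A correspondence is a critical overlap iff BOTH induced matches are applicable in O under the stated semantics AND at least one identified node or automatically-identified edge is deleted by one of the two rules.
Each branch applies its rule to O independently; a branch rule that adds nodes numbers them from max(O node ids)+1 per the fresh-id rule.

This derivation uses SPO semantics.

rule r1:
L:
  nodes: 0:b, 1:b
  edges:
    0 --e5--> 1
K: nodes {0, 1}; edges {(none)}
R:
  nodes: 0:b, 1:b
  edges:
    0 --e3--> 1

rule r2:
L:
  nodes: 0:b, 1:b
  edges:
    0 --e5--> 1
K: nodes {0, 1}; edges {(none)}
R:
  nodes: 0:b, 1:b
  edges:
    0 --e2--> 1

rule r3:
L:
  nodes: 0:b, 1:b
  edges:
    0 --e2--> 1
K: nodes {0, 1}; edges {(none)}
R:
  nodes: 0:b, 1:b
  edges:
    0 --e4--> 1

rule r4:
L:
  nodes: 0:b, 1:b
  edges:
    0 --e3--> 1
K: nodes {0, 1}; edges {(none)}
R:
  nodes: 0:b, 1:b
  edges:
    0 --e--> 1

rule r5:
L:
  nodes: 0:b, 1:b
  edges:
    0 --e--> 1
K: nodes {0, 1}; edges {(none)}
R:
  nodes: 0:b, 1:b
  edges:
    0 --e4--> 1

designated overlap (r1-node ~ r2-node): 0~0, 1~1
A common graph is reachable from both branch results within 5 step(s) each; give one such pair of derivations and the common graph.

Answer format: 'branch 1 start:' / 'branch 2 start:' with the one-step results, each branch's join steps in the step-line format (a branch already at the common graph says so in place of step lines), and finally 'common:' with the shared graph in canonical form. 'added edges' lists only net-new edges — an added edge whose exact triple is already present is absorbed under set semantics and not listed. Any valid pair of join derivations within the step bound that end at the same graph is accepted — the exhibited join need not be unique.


branch 1 start:
nodes: 0:b, 1:b
edges: (0,1,e3)
branch 2 start:
nodes: 0:b, 1:b
edges: (0,1,e2)
branch 1 step 1: rule r4; match: 0->0, 1->1; deleted nodes (none); deleted edges (0,1,e3); added nodes (none); added edges (0,1,e); result: nodes: 0:b, 1:b edges: (0,1,e)
branch 1 step 2: rule r5; match: 0->0, 1->1; deleted nodes (none); deleted edges (0,1,e); added nodes (none); added edges (0,1,e4); result: nodes: 0:b, 1:b edges: (0,1,e4)
branch 2 step 1: rule r3; match: 0->0, 1->1; deleted nodes (none); deleted edges (0,1,e2); added nodes (none); added edges (0,1,e4); result: nodes: 0:b, 1:b edges: (0,1,e4)
common:
nodes: 0:b, 1:b
edges: (0,1,e4)


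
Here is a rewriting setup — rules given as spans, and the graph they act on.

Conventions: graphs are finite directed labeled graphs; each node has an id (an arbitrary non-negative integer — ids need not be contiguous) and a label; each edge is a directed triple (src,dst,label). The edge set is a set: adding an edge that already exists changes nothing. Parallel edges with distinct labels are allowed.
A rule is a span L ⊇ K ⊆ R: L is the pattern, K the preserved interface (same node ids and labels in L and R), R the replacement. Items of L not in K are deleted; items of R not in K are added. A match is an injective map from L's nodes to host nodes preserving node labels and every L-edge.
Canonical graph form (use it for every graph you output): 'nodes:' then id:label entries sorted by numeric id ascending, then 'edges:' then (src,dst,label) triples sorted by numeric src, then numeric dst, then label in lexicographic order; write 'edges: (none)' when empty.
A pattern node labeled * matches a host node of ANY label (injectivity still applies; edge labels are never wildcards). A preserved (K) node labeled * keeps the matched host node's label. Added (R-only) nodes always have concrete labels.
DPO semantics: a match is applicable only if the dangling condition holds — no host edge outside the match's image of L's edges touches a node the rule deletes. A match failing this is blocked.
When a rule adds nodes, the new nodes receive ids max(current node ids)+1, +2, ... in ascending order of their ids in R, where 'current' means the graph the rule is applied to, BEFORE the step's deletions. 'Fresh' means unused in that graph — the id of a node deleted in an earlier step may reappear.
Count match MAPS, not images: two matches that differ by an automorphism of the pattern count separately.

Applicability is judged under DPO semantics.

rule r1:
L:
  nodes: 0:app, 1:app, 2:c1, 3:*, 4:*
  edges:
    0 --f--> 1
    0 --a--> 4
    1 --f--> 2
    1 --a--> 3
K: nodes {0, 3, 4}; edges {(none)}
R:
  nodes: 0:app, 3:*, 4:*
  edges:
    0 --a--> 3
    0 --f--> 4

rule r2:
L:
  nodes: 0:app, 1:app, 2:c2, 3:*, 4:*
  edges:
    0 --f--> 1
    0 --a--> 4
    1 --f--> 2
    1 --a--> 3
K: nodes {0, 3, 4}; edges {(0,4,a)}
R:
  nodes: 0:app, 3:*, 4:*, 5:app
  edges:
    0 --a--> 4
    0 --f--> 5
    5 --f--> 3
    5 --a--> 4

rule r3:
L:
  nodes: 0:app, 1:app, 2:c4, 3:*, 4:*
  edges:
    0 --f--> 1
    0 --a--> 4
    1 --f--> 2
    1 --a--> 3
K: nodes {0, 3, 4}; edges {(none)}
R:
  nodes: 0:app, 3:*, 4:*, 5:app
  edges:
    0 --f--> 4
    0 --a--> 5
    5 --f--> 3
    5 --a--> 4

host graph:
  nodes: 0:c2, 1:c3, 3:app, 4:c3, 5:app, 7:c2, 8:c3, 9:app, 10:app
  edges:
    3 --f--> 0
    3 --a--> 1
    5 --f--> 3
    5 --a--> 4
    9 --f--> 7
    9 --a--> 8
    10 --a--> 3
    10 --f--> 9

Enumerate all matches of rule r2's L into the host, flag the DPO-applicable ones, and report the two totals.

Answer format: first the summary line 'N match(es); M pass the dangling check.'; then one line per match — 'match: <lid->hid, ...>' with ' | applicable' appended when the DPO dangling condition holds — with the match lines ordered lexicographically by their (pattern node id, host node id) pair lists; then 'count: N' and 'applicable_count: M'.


2 match(es); 1 pass the dangling check.
match: 0->5, 1->3, 2->0, 3->1, 4->4
match: 0->10, 1->9, 2->7, 3->8, 4->3 | applicable
count: 2
applicable_count: 1


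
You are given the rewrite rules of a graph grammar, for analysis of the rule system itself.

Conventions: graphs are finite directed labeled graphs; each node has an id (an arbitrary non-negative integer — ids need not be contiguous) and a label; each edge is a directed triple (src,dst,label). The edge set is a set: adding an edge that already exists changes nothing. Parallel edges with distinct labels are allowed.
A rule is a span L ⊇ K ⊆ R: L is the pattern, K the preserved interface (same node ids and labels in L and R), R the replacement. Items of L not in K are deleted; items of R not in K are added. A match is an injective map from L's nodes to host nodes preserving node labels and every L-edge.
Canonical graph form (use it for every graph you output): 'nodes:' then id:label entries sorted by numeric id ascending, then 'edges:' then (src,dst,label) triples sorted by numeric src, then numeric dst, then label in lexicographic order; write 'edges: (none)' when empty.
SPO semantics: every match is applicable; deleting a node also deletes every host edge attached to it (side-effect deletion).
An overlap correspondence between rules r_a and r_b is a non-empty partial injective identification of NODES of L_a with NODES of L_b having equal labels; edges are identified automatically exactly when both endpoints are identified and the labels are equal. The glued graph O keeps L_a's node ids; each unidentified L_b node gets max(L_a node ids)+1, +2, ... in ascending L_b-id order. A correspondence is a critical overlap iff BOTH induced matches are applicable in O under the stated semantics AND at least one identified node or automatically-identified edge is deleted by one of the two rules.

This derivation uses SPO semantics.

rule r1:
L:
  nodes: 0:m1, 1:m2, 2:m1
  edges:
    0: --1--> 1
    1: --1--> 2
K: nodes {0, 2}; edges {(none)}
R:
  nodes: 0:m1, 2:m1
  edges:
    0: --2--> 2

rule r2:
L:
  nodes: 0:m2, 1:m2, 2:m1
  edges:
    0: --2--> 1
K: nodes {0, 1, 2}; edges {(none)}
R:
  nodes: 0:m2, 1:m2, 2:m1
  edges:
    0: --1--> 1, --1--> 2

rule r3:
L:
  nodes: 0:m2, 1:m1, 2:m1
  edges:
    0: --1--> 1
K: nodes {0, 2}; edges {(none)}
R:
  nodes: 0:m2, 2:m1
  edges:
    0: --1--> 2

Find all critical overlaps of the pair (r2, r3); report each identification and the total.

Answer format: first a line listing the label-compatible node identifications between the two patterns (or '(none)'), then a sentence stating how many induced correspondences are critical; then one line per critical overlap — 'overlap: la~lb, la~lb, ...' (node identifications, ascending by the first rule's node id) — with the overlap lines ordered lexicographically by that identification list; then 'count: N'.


label-compatible node identifications between L(r2) and L(r3): 0~0, 1~0, 2~1, 2~2
3 of the induced correspondences are critical overlaps of r2 and r3.
overlap: 0~0, 2~1
overlap: 1~0, 2~1
overlap: 2~1
count: 3


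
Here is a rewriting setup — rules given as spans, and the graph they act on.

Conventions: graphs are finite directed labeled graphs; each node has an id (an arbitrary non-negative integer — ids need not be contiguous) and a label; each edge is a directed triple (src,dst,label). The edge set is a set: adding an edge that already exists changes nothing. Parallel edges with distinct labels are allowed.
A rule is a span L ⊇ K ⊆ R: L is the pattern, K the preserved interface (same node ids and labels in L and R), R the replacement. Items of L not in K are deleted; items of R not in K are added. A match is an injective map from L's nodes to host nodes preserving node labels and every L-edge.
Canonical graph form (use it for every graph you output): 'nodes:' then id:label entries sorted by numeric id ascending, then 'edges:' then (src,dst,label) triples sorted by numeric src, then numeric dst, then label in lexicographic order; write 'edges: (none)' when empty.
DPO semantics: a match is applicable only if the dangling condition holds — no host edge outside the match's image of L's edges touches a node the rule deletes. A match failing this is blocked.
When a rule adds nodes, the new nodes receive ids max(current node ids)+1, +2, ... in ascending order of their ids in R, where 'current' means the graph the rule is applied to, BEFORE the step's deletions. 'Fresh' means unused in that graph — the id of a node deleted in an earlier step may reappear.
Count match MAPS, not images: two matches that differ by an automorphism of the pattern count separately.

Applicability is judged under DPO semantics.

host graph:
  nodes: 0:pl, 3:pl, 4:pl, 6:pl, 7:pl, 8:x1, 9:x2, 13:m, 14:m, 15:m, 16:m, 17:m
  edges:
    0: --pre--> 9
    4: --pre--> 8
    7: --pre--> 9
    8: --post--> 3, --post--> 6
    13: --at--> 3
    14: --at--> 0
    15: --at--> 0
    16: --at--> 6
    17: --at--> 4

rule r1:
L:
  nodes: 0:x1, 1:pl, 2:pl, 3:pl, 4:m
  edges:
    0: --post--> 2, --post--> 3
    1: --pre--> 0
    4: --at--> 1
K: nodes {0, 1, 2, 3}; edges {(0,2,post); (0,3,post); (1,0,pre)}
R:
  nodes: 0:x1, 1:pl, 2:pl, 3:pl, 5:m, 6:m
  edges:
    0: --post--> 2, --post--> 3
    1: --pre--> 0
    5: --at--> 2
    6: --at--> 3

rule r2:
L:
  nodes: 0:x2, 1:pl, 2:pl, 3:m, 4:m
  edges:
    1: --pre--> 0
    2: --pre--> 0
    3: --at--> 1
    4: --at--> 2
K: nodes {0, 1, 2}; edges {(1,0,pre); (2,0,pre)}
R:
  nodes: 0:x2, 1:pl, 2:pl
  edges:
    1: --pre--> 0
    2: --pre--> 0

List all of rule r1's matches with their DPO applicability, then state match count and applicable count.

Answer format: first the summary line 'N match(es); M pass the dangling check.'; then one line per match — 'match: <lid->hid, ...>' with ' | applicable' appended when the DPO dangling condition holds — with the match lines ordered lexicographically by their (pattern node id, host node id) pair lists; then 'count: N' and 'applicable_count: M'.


2 match(es); 2 pass the dangling check.
match: 0->8, 1->4, 2->3, 3->6, 4->17 | applicable
match: 0->8, 1->4, 2->6, 3->3, 4->17 | applicable
count: 2
applicable_count: 2


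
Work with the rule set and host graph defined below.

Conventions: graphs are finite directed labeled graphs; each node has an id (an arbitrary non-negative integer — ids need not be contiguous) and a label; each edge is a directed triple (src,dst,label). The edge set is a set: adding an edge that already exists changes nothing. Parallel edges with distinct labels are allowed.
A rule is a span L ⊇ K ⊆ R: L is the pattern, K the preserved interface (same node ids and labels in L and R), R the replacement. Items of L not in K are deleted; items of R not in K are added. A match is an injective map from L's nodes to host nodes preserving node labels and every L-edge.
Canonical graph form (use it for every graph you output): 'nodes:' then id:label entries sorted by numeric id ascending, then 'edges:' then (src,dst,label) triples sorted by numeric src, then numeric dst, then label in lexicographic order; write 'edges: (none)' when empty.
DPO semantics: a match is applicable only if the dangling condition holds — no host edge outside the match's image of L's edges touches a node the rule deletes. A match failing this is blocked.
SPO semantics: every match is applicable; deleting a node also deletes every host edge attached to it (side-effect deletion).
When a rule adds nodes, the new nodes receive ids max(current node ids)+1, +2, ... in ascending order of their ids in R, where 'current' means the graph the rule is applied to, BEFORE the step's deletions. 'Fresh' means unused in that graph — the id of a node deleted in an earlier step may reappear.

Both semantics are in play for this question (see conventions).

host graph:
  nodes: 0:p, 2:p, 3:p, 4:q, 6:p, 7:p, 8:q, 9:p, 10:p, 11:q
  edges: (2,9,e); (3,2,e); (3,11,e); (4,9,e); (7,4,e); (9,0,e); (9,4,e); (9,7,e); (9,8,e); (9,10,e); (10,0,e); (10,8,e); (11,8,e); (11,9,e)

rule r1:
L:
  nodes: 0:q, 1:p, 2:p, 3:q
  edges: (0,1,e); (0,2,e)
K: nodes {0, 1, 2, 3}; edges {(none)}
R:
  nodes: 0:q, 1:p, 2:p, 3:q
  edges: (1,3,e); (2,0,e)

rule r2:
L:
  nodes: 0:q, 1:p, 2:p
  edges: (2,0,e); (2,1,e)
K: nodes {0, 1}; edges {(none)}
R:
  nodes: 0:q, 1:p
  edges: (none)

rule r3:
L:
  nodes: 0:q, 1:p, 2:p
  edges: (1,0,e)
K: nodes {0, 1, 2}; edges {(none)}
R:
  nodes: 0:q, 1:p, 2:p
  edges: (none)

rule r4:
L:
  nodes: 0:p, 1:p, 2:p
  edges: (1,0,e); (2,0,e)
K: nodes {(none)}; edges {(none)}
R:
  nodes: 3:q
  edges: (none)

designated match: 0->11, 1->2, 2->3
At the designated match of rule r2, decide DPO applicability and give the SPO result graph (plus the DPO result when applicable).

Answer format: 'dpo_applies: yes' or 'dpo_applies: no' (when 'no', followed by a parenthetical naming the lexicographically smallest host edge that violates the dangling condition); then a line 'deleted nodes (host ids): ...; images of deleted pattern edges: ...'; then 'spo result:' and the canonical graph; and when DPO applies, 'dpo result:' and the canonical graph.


dpo_applies: yes
deleted nodes (host ids): 3; images of deleted pattern edges: (3,2,e); (3,11,e)
spo result:
nodes: 0:p, 2:p, 4:q, 6:p, 7:p, 8:q, 9:p, 10:p, 11:q
edges: (2,9,e); (4,9,e); (7,4,e); (9,0,e); (9,4,e); (9,7,e); (9,8,e); (9,10,e); (10,0,e); (10,8,e); (11,8,e); (11,9,e)
dpo result:
nodes: 0:p, 2:p, 4:q, 6:p, 7:p, 8:q, 9:p, 10:p, 11:q
edges: (2,9,e); (4,9,e); (7,4,e); (9,0,e); (9,4,e); (9,7,e); (9,8,e); (9,10,e); (10,0,e); (10,8,e); (11,8,e); (11,9,e)


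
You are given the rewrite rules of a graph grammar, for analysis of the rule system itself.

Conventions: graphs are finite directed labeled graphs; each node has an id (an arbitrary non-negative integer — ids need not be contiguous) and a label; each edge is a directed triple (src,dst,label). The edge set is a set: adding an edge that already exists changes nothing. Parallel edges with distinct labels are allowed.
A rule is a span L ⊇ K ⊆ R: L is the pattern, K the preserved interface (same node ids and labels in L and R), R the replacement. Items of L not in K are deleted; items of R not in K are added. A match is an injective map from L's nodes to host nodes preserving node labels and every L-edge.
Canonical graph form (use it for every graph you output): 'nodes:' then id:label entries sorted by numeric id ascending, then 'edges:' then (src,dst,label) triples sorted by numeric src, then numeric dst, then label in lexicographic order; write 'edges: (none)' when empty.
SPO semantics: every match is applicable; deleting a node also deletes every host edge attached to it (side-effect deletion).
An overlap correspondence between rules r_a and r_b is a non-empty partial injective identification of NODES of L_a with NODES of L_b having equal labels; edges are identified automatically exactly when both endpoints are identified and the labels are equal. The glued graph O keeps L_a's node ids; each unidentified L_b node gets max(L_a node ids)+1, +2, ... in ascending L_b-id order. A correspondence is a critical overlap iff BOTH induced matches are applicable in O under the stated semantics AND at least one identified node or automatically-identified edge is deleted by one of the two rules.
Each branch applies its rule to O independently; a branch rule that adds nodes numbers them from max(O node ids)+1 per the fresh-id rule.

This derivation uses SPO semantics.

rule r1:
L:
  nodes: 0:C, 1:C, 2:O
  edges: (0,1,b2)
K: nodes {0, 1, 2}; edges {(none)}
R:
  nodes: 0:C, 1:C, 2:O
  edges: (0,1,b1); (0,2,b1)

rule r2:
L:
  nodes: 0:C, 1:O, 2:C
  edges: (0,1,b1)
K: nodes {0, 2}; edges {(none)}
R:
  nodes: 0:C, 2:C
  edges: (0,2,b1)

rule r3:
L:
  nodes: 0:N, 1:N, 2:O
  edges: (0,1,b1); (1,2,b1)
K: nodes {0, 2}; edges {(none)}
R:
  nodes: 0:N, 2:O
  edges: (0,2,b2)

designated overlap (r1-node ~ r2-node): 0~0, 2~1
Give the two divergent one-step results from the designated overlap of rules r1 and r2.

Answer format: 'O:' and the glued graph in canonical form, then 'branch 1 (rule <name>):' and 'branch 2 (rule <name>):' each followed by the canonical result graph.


O:
nodes: 0:C, 1:C, 2:O, 3:C
edges: (0,1,b2); (0,2,b1)
branch 1 (rule r1):
nodes: 0:C, 1:C, 2:O, 3:C
edges: (0,1,b1); (0,2,b1)
branch 2 (rule r2):
nodes: 0:C, 1:C, 3:C
edges: (0,1,b2); (0,3,b1)


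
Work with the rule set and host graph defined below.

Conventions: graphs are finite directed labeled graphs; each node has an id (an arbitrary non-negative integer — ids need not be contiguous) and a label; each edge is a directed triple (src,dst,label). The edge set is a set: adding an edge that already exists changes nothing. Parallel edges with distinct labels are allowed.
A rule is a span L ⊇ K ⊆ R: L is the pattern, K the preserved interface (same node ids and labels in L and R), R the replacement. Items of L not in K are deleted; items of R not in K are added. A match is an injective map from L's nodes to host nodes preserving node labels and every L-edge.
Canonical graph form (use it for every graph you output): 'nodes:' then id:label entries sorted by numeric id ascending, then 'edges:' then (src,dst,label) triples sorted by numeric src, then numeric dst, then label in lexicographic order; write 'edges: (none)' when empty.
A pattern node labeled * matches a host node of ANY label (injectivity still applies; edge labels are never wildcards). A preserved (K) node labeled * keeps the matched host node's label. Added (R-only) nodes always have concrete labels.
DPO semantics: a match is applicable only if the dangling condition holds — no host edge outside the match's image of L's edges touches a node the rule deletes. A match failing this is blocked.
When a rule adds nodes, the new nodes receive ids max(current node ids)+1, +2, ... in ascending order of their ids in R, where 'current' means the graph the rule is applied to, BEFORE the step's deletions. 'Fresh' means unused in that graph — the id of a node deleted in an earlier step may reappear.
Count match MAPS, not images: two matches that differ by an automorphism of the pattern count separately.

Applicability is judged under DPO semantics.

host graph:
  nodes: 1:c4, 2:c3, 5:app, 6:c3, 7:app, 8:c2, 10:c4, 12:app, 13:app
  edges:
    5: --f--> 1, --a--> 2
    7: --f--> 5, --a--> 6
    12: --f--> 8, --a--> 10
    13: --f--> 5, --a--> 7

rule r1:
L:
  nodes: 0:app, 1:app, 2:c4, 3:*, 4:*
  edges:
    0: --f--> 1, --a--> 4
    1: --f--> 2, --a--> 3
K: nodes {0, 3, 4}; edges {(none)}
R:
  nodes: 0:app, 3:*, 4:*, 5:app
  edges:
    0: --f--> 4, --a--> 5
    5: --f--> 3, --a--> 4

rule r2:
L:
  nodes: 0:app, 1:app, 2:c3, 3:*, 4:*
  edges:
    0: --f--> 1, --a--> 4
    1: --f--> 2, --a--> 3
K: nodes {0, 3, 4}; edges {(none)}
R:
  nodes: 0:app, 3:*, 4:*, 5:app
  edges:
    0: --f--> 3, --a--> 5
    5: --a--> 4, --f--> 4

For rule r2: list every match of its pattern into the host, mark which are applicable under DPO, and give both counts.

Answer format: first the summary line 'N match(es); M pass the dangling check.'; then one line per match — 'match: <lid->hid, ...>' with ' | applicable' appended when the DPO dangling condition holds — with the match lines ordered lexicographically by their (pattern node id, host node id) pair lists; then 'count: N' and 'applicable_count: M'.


0 match(es); 0 pass the dangling check.
count: 0
applicable_count: 0


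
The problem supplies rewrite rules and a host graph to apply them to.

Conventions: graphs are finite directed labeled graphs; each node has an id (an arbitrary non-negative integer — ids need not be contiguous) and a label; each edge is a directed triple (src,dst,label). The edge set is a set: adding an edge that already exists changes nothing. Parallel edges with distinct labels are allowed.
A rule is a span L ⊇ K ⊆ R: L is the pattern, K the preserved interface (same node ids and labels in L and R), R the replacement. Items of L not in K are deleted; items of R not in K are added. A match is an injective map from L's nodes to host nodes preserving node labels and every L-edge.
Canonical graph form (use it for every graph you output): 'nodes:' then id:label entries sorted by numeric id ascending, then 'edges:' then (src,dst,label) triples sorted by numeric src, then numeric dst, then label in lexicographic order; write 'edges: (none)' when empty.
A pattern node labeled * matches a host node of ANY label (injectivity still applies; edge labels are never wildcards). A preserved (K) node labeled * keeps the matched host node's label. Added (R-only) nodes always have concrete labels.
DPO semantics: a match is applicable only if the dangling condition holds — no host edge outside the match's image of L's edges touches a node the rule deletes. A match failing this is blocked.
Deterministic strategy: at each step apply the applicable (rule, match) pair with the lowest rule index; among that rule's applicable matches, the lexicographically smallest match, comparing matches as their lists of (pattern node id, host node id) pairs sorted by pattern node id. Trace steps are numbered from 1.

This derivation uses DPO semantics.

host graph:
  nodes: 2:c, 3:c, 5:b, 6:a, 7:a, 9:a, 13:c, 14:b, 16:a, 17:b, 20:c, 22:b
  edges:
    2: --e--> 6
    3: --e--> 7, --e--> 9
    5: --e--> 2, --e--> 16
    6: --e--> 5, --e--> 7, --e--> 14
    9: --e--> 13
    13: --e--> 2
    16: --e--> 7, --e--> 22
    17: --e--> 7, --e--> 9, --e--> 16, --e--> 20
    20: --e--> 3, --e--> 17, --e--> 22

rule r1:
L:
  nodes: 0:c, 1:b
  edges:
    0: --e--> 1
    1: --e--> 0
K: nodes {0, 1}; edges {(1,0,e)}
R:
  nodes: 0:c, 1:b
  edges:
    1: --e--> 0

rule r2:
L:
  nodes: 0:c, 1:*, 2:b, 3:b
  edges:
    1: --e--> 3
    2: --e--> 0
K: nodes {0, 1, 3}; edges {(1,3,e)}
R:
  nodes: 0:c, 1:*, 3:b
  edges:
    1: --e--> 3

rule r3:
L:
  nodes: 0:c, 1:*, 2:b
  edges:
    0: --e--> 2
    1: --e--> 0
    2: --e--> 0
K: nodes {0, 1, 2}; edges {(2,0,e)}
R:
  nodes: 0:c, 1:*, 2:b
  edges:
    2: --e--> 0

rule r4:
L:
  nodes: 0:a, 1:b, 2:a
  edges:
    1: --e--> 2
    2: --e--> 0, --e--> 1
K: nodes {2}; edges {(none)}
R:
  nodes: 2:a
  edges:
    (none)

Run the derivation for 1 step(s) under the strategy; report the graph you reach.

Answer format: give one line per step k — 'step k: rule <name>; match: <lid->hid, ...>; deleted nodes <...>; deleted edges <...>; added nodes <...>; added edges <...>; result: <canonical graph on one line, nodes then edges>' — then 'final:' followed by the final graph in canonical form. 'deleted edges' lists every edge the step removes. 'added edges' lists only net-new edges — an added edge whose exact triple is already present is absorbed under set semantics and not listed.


step 1: rule r1; match: 0->20, 1->17; deleted nodes (none); deleted edges (20,17,e); added nodes (none); added edges (none); result: nodes: 2:c, 3:c, 5:b, 6:a, 7:a, 9:a, 13:c, 14:b, 16:a, 17:b, 20:c, 22:b edges: (2,6,e); (3,7,e); (3,9,e); (5,2,e); (5,16,e); (6,5,e); (6,7,e); (6,14,e); (9,13,e); (13,2,e); (16,7,e); (16,22,e); (17,7,e); (17,9,e); (17,16,e); (17,20,e); (20,3,e); (20,22,e)
final:
nodes: 2:c, 3:c, 5:b, 6:a, 7:a, 9:a, 13:c, 14:b, 16:a, 17:b, 20:c, 22:b
edges: (2,6,e); (3,7,e); (3,9,e); (5,2,e); (5,16,e); (6,5,e); (6,7,e); (6,14,e); (9,13,e); (13,2,e); (16,7,e); (16,22,e); (17,7,e); (17,9,e); (17,16,e); (17,20,e); (20,3,e); (20,22,e)


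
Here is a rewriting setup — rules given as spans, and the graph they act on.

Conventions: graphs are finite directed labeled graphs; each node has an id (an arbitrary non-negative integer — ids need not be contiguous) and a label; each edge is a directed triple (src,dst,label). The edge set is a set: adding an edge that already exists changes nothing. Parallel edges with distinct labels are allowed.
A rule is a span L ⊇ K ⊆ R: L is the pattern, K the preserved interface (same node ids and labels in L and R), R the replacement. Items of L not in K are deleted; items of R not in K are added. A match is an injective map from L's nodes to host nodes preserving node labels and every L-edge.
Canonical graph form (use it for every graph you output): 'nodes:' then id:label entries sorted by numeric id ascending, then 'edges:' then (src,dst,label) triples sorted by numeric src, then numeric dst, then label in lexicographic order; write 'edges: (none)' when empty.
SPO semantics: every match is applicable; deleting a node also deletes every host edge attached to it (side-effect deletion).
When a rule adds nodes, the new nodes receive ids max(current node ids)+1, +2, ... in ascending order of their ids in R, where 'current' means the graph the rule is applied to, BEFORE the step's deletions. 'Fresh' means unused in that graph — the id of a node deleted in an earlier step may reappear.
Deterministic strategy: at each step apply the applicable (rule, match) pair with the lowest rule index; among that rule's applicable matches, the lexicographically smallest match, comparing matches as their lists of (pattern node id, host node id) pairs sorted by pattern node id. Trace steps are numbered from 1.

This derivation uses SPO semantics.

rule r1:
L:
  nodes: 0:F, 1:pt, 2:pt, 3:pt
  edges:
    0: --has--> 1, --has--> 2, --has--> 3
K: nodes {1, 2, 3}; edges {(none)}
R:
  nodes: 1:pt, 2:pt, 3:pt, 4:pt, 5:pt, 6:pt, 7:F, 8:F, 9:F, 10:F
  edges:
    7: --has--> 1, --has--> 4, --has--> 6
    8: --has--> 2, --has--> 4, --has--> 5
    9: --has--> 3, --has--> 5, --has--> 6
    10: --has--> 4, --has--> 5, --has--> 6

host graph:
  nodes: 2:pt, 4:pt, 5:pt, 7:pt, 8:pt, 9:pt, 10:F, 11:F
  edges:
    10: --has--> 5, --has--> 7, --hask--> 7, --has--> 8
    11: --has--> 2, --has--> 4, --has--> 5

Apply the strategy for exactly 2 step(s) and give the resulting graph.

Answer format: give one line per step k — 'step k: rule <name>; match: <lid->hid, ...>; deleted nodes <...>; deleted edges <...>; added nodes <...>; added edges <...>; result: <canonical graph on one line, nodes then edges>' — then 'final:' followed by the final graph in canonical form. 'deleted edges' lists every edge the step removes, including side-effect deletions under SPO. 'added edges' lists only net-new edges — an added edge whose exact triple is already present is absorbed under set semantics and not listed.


step 1: rule r1; match: 0->10, 1->5, 2->7, 3->8; deleted nodes 10; deleted edges (10,5,has); (10,7,has); (10,7,hask); (10,8,has); added nodes 12, 13, 14, 15, 16, 17, 18; added edges (15,5,has); (15,12,has); (15,14,has); (16,7,has); (16,12,has); (16,13,has); (17,8,has); (17,13,has); (17,14,has); (18,12,has); (18,13,has); (18,14,has); result: nodes: 2:pt, 4:pt, 5:pt, 7:pt, 8:pt, 9:pt, 11:F, 12:pt, 13:pt, 14:pt, 15:F, 16:F, 17:F, 18:F edges: (11,2,has); (11,4,has); (11,5,has); (15,5,has); (15,12,has); (15,14,has); (16,7,has); (16,12,has); (16,13,has); (17,8,has); (17,13,has); (17,14,has); (18,12,has); (18,13,has); (18,14,has)
step 2: rule r1; match: 0->11, 1->2, 2->4, 3->5; deleted nodes 11; deleted edges (11,2,has); (11,4,has); (11,5,has); added nodes 19, 20, 21, 22, 23, 24, 25; added edges (22,2,has); (22,19,has); (22,21,has); (23,4,has); (23,19,has); (23,20,has); (24,5,has); (24,20,has); (24,21,has); (25,19,has); (25,20,has); (25,21,has); result: nodes: 2:pt, 4:pt, 5:pt, 7:pt, 8:pt, 9:pt, 12:pt, 13:pt, 14:pt, 15:F, 16:F, 17:F, 18:F, 19:pt, 20:pt, 21:pt, 22:F, 23:F, 24:F, 25:F edges: (15,5,has); (15,12,has); (15,14,has); (16,7,has); (16,12,has); (16,13,has); (17,8,has); (17,13,has); (17,14,has); (18,12,has); (18,13,has); (18,14,has); (22,2,has); (22,19,has); (22,21,has); (23,4,has); (23,19,has); (23,20,has); (24,5,has); (24,20,has); (24,21,has); (25,19,has); (25,20,has); (25,21,has)
final:
nodes: 2:pt, 4:pt, 5:pt, 7:pt, 8:pt, 9:pt, 12:pt, 13:pt, 14:pt, 15:F, 16:F, 17:F, 18:F, 19:pt, 20:pt, 21:pt, 22:F, 23:F, 24:F, 25:F
edges: (15,5,has); (15,12,has); (15,14,has); (16,7,has); (16,12,has); (16,13,has); (17,8,has); (17,13,has); (17,14,has); (18,12,has); (18,13,has); (18,14,has); (22,2,has); (22,19,has); (22,21,has); (23,4,has); (23,19,has); (23,20,has); (24,5,has); (24,20,has); (24,21,has); (25,19,has); (25,20,has); (25,21,has)


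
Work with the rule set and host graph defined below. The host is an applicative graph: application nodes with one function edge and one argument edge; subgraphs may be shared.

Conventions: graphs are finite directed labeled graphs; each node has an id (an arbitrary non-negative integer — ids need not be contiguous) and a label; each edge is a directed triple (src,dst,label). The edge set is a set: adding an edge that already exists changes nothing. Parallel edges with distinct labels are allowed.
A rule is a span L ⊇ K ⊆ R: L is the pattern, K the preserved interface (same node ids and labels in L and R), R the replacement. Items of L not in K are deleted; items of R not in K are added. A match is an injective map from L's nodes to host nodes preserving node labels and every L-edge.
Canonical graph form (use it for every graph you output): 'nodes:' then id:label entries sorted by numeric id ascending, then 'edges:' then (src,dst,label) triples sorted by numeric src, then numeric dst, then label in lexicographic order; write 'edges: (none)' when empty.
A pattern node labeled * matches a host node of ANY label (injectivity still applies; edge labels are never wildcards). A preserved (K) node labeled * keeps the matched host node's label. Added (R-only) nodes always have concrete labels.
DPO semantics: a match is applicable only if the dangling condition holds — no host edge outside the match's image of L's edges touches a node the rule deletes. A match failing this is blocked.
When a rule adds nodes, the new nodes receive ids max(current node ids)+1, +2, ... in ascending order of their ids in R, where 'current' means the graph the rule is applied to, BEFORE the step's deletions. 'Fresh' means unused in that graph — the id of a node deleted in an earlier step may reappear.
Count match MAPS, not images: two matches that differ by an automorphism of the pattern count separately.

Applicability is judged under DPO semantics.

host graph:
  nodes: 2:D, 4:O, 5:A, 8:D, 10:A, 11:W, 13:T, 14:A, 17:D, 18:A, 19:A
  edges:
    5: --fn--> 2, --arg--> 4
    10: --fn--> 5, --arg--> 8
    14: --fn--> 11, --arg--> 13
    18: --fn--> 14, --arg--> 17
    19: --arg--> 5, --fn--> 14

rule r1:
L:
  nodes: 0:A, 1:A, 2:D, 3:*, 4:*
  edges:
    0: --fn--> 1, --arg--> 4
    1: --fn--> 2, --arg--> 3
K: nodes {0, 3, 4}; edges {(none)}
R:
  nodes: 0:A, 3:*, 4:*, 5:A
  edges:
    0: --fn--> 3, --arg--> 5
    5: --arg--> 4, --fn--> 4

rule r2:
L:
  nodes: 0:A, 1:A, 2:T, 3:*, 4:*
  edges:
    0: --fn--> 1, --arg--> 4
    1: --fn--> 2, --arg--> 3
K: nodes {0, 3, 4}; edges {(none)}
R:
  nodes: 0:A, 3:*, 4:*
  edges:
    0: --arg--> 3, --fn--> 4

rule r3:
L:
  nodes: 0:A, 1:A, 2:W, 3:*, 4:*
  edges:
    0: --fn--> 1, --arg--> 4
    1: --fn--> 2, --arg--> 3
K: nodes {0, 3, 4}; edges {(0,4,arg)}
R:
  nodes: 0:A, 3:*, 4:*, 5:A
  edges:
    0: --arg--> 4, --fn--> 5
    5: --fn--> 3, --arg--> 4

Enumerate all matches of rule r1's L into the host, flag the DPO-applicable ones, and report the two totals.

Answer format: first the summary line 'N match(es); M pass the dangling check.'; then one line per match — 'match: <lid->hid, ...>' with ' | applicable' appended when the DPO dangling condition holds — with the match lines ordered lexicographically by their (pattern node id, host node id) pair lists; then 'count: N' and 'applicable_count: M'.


1 match(es); 0 pass the dangling check.
match: 0->10, 1->5, 2->2, 3->4, 4->8
count: 1
applicable_count: 0


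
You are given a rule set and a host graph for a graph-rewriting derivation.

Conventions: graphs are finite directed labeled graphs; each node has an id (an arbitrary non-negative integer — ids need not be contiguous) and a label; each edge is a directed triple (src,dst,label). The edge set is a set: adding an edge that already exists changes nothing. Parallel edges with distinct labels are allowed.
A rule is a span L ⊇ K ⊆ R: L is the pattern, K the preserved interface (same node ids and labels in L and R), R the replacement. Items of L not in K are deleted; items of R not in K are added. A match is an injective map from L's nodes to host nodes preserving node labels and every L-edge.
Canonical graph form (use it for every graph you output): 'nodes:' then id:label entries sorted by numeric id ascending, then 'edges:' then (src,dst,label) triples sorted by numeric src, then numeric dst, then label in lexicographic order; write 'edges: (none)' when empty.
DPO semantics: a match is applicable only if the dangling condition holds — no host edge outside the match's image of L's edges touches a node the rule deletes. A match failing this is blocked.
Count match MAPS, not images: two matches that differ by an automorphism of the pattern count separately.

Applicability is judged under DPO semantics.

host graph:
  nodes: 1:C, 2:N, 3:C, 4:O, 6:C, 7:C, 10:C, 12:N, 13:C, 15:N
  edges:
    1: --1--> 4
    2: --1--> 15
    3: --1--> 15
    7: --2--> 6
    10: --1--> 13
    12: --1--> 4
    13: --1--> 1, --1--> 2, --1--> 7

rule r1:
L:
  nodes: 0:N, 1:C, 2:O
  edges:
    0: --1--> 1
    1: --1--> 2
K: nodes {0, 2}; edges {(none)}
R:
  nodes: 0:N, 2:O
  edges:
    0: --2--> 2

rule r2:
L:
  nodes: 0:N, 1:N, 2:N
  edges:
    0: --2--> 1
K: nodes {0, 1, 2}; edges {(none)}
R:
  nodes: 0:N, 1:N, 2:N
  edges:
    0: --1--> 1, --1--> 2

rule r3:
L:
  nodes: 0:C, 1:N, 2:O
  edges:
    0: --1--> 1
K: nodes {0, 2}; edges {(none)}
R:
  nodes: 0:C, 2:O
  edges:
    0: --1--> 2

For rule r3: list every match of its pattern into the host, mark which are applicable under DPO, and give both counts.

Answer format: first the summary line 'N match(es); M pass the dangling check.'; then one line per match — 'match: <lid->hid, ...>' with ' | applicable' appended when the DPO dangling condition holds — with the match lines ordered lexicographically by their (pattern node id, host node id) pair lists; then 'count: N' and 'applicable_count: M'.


2 match(es); 0 pass the dangling check.
match: 0->3, 1->15, 2->4
match: 0->13, 1->2, 2->4
count: 2
applicable_count: 0
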